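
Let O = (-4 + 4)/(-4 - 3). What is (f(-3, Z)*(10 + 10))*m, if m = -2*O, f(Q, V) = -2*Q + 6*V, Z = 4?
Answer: 0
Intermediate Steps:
O = 0 (O = 0/(-7) = 0*(-1/7) = 0)
m = 0 (m = -2*0 = 0)
(f(-3, Z)*(10 + 10))*m = ((-2*(-3) + 6*4)*(10 + 10))*0 = ((6 + 24)*20)*0 = (30*20)*0 = 600*0 = 0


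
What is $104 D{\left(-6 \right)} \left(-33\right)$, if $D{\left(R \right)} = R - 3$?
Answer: $30888$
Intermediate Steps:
$D{\left(R \right)} = -3 + R$ ($D{\left(R \right)} = R - 3 = -3 + R$)
$104 D{\left(-6 \right)} \left(-33\right) = 104 \left(-3 - 6\right) \left(-33\right) = 104 \left(-9\right) \left(-33\right) = \left(-936\right) \left(-33\right) = 30888$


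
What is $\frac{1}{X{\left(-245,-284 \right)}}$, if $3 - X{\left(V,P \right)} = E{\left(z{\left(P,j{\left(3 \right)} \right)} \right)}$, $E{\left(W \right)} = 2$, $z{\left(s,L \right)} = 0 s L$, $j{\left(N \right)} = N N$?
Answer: $1$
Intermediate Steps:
$j{\left(N \right)} = N^{2}$
$z{\left(s,L \right)} = 0$ ($z{\left(s,L \right)} = 0 L = 0$)
$X{\left(V,P \right)} = 1$ ($X{\left(V,P \right)} = 3 - 2 = 1$)
$\frac{1}{X{\left(-245,-284 \right)}} = 1^{-1} = 1$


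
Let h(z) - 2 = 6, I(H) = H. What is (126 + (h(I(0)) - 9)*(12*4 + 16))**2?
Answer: 3844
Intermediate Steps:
h(z) = 8 (h(z) = 2 + 6 = 8)
(126 + (h(I(0)) - 9)*(12*4 + 16))**2 = (126 + (8 - 9)*(12*4 + 16))**2 = (126 - (48 + 16))**2 = (126 - 1*64)**2 = (126 - 64)**2 = 62**2 = 3844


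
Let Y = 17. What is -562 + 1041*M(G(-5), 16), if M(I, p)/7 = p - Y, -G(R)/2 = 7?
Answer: -7849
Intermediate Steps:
G(R) = -14 (G(R) = -2*7 = -14)
M(I, p) = -119 + 7*p (M(I, p) = 7*(p - 1*17) = 7*(p - 17) = 7*(-17 + p) = -119 + 7*p)
-562 + 1041*M(G(-5), 16) = -562 + 1041*(-119 + 7*16) = -562 + 1041*(-119 + 112) = -562 + 1041*(-7) = -562 - 7287 = -7849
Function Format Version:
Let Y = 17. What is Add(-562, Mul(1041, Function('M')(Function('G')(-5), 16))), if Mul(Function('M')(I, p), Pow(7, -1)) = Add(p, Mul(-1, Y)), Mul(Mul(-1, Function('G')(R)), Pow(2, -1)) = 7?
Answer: -7849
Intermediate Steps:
Function('G')(R) = -14 (Function('G')(R) = Mul(-2, 7) = -14)
Function('M')(I, p) = Add(-119, Mul(7, p)) (Function('M')(I, p) = Mul(7, Add(p, Mul(-1, 17))) = Mul(7, Add(p, -17)) = Mul(7, Add(-17, p)) = Add(-119, Mul(7, p)))
Add(-562, Mul(1041, Function('M')(Function('G')(-5), 16))) = Add(-562, Mul(1041, Add(-119, Mul(7, 16)))) = Add(-562, Mul(1041, Add(-119, 112))) = Add(-562, Mul(1041, -7)) = Add(-562, -7287) = -7849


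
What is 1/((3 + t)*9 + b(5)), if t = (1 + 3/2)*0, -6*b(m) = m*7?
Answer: 6/127 ≈ 0.047244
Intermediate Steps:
b(m) = -7*m/6 (b(m) = -m*7/6 = -7*m/6)
t = 0 (t = (1 + 3*(½))*0 = (1 + 3/2)*0 = (5/2)*0 = 0)
1/((3 + t)*9 + b(5)) = 1/((3 + 0)*9 - 7/6*5) = 1/(3*9 - 35/6) = 1/(27 - 35/6) = 1/(127/6) = 6/127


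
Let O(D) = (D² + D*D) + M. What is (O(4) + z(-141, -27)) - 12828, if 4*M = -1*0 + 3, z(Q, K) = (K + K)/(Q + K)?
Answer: -179129/14 ≈ -12795.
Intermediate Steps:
z(Q, K) = 2*K/(K + Q) (z(Q, K) = (2*K)/(K + Q) = 2*K/(K + Q))
M = ¾ (M = (-1*0 + 3)/4 = (0 + 3)/4 = (¼)*3 = ¾ ≈ 0.75000)
O(D) = ¾ + 2*D² (O(D) = (D² + D*D) + ¾ = (D² + D²) + ¾ = 2*D² + ¾ = ¾ + 2*D²)
(O(4) + z(-141, -27)) - 12828 = ((¾ + 2*4²) + 2*(-27)/(-27 - 141)) - 12828 = ((¾ + 2*16) + 2*(-27)/(-168)) - 12828 = ((¾ + 32) + 2*(-27)*(-1/168)) - 12828 = (131/4 + 9/28) - 12828 = 463/14 - 12828 = -179129/14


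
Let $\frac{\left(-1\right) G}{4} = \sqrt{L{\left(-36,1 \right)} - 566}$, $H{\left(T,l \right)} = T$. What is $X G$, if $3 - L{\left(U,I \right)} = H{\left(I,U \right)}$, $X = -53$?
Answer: $424 i \sqrt{141} \approx 5034.7 i$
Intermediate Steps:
$L{\left(U,I \right)} = 3 - I$
$G = - 8 i \sqrt{141}$ ($G = - 4 \sqrt{\left(3 - 1\right) - 566} = - 4 \sqrt{2 - 566} = - 4 \sqrt{-564} = - 4 \cdot 2 i \sqrt{141} = - 8 i \sqrt{141} \approx - 94.995 i$)
$X G = - 53 \left(- 8 i \sqrt{141}\right) = 424 i \sqrt{141}$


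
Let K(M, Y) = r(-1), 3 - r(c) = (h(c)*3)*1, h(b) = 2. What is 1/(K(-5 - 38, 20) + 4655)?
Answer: 1/4652 ≈ 0.00021496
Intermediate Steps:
r(c) = -3 (r(c) = 3 - 2*3 = 3 - 6 = -3)
K(M, Y) = -3
1/(K(-5 - 38, 20) + 4655) = 1/(-3 + 4655) = 1/4652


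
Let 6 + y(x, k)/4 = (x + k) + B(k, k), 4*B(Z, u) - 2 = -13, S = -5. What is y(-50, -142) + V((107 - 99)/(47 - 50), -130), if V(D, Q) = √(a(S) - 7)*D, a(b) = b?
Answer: -803 - 16*I*√3/3 ≈ -803.0 - 9.2376*I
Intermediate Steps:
B(Z, u) = -11/4 (B(Z, u) = ½ + (¼)*(-13) = ½ - 13/4 = -11/4)
y(x, k) = -35 + 4*k + 4*x (y(x, k) = -24 + 4*((x + k) - 11/4) = -24 + 4*((k + x) - 11/4) = -24 + 4*(-11/4 + k + x) = -24 + (-11 + 4*k + 4*x) = -35 + 4*k + 4*x)
V(D, Q) = 2*I*D*√3 (V(D, Q) = √(-5 - 7)*D = √(-12)*D = (2*I*√3)*D = 2*I*D*√3)
y(-50, -142) + V((107 - 99)/(47 - 50), -130) = (-35 + 4*(-142) + 4*(-50)) + 2*I*((107 - 99)/(47 - 50))*√3 = (-35 - 568 - 200) + 2*I*(8/(-3))*√3 = -803 + 2*I*(8*(-⅓))*√3 = -803 + 2*I*(-8/3)*√3 = -803 - 16*I*√3/3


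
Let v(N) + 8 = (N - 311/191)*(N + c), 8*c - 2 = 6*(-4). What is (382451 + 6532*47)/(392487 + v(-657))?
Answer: 263371810/315917439 ≈ 0.83367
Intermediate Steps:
c = -11/4 (c = ¼ + (6*(-4))/8 = ¼ + (⅛)*(-24) = ¼ - 3 = -11/4 ≈ -2.7500)
v(N) = -8 + (-311/191 + N)*(-11/4 + N) (v(N) = -8 + (N - 311/191)*(N - 11/4) = -8 + (N - 311*1/191)*(-11/4 + N) = -8 + (N - 311/191)*(-11/4 + N) = -8 + (-311/191 + N)*(-11/4 + N))
(382451 + 6532*47)/(392487 + v(-657)) = (382451 + 6532*47)/(392487 + (-2691/764 + (-657)² - 3345/764*(-657))) = (382451 + 307004)/(392487 + (-2691/764 + 431649 + 2197665/764)) = 689455/(392487 + 165987405/382) = 689455/(315917439/382) = 689455*(382/315917439) = 263371810/315917439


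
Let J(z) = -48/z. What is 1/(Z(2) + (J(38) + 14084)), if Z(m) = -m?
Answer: 19/267534 ≈ 7.1019e-5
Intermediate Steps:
1/(Z(2) + (J(38) + 14084)) = 1/(-1*2 + (-48/38 + 14084)) = 1/(-2 + (-48*1/38 + 14084)) = 1/(-2 + (-24/19 + 14084)) = 1/(-2 + 267572/19) = 1/(267534/19) = 19/267534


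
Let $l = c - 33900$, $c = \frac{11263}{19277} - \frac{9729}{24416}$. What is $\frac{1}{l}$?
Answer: $- \frac{470667232}{15955531713325} \approx -2.9499 \cdot 10^{-5}$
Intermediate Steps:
$c = \frac{87451475}{470667232}$ ($c = 11263 \cdot \frac{1}{19277} - \frac{9729}{24416} = \frac{11263}{19277} - \frac{9729}{24416} = \frac{87451475}{470667232} \approx 0.1858$)
$l = - \frac{15955531713325}{470667232}$ ($l = \frac{87451475}{470667232} - 33900 = - \frac{15955531713325}{470667232} \approx -33900.0$)
$\frac{1}{l} = \frac{1}{- \frac{15955531713325}{470667232}} = - \frac{470667232}{15955531713325}$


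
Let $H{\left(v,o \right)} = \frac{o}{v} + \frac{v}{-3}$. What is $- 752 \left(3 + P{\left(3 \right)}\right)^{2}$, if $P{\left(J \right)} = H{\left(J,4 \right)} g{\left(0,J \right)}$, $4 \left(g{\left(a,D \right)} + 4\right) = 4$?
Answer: $-3008$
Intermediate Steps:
$g{\left(a,D \right)} = -3$ ($g{\left(a,D \right)} = -4 + \frac{1}{4} \cdot 4 = -4 + 1 = -3$)
$H{\left(v,o \right)} = - \frac{v}{3} + \frac{o}{v}$ ($H{\left(v,o \right)} = \frac{o}{v} + v \left(- \frac{1}{3}\right) = \frac{o}{v} - \frac{v}{3} = - \frac{v}{3} + \frac{o}{v}$)
$P{\left(J \right)} = J - \frac{12}{J}$ ($P{\left(J \right)} = \left(- \frac{J}{3} + \frac{4}{J}\right) \left(-3\right) = \left(\frac{4}{J} - \frac{J}{3}\right) \left(-3\right) = J - \frac{12}{J}$)
$- 752 \left(3 + P{\left(3 \right)}\right)^{2} = - 752 \left(3 + \left(3 - \frac{12}{3}\right)\right)^{2} = - 752 \left(3 + \left(3 - 4\right)\right)^{2} = - 752 \left(3 - 1\right)^{2} = - 752 \cdot 2^{2} = \left(-752\right) 4 = -3008$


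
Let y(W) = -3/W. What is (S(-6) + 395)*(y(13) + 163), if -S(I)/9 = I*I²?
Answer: 4949324/13 ≈ 3.8072e+5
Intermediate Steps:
S(I) = -9*I³ (S(I) = -9*I*I² = -9*I³)
(S(-6) + 395)*(y(13) + 163) = (-9*(-6)³ + 395)*(-3/13 + 163) = (-9*(-216) + 395)*(-3*1/13 + 163) = (1944 + 395)*(-3/13 + 163) = 2339*(2116/13) = 4949324/13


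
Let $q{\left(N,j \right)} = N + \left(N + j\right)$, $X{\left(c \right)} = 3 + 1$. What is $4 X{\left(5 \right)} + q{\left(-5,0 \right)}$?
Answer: $6$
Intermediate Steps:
$X{\left(c \right)} = 4$
$q{\left(N,j \right)} = j + 2 N$
$4 X{\left(5 \right)} + q{\left(-5,0 \right)} = 4 \cdot 4 + \left(0 + 2 \left(-5\right)\right) = 16 + \left(0 - 10\right) = 16 - 10 = 6$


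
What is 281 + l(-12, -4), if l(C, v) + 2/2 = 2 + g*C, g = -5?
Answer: 342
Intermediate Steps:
l(C, v) = 1 - 5*C (l(C, v) = -1 + (2 - 5*C) = 1 - 5*C)
281 + l(-12, -4) = 281 + (1 - 5*(-12)) = 281 + (1 + 60) = 281 + 61 = 342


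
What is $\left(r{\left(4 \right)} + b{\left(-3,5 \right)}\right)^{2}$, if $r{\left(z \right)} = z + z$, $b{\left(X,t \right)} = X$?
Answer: $25$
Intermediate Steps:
$r{\left(z \right)} = 2 z$
$\left(r{\left(4 \right)} + b{\left(-3,5 \right)}\right)^{2} = \left(2 \cdot 4 - 3\right)^{2} = \left(8 - 3\right)^{2} = 5^{2} = 25$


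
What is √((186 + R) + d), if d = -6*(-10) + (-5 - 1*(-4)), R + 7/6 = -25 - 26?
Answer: √6942/6 ≈ 13.886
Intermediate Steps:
R = -313/6 (R = -7/6 + (-25 - 26) = -7/6 - 51 = -313/6 ≈ -52.167)
d = 59 (d = 60 + (-5 + 4) = 60 - 1 = 59)
√((186 + R) + d) = √((186 - 313/6) + 59) = √(803/6 + 59) = √(1157/6) = √6942/6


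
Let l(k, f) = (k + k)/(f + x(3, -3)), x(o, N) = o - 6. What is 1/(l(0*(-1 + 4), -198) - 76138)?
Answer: -1/76138 ≈ -1.3134e-5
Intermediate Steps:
x(o, N) = -6 + o
l(k, f) = 2*k/(-3 + f) (l(k, f) = (k + k)/(f + (-6 + 3)) = (2*k)/(f - 3) = (2*k)/(-3 + f) = 2*k/(-3 + f))
1/(l(0*(-1 + 4), -198) - 76138) = 1/(2*(0*(-1 + 4))/(-3 - 198) - 76138) = 1/(2*(0*3)/(-201) - 76138) = 1/(2*0*(-1/201) - 76138) = 1/(0 - 76138) = 1/(-76138) = -1/76138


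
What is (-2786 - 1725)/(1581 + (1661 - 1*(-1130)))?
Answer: -4511/4372 ≈ -1.0318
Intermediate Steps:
(-2786 - 1725)/(1581 + (1661 - 1*(-1130))) = -4511/(1581 + (1661 + 1130)) = -4511/(1581 + 2791) = -4511/4372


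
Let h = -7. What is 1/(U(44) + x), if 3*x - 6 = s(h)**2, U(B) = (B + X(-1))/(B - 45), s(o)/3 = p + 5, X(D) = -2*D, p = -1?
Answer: 1/4 ≈ 0.25000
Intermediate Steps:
s(o) = 12 (s(o) = 3*(-1 + 5) = 3*4 = 12)
U(B) = (2 + B)/(-45 + B) (U(B) = (B - 2*(-1))/(B - 45) = (B + 2)/(-45 + B) = (2 + B)/(-45 + B))
x = 50 (x = 2 + (1/3)*12**2 = 2 + (1/3)*144 = 2 + 48 = 50)
1/(U(44) + x) = 1/((2 + 44)/(-45 + 44) + 50) = 1/(46/(-1) + 50) = 1/(-1*46 + 50) = 1/(-46 + 50) = 1/4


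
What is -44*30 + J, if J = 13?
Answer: -1307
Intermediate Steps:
-44*30 + J = -44*30 + 13 = -1320 + 13 = -1307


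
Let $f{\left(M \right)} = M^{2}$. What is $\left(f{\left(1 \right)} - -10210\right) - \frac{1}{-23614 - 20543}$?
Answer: $\frac{450887128}{44157} \approx 10211.0$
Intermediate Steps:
$\left(f{\left(1 \right)} - -10210\right) - \frac{1}{-23614 - 20543} = \left(1^{2} - -10210\right) - \frac{1}{-23614 - 20543} = \left(1 + 10210\right) - \frac{1}{-44157} = 10211 - - \frac{1}{44157} = 10211 + \frac{1}{44157} = \frac{450887128}{44157}$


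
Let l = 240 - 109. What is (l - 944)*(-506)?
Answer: 411378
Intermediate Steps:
l = 131
(l - 944)*(-506) = (131 - 944)*(-506) = -813*(-506) = 411378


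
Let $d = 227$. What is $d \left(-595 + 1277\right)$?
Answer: $154814$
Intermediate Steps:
$d \left(-595 + 1277\right) = 227 \left(-595 + 1277\right) = 227 \cdot 682 = 154814$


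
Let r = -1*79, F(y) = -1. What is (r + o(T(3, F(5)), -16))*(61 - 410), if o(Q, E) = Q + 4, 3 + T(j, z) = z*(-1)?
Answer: 26873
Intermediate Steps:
T(j, z) = -3 - z (T(j, z) = -3 + z*(-1) = -3 - z)
o(Q, E) = 4 + Q
r = -79
(r + o(T(3, F(5)), -16))*(61 - 410) = (-79 + (4 + (-3 - 1*(-1))))*(61 - 410) = (-79 + (4 + (-3 + 1)))*(-349) = (-79 + (4 - 2))*(-349) = (-79 + 2)*(-349) = -77*(-349) = 26873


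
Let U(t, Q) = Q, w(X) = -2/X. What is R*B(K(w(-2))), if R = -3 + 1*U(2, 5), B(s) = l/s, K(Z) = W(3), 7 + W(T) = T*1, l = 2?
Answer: -1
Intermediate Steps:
W(T) = -7 + T (W(T) = -7 + T*1 = -7 + T)
K(Z) = -4 (K(Z) = -7 + 3 = -4)
B(s) = 2/s
R = 2 (R = -3 + 1*5 = -3 + 5 = 2)
R*B(K(w(-2))) = 2*(2/(-4)) = 2*(2*(-¼)) = 2*(-½) = -1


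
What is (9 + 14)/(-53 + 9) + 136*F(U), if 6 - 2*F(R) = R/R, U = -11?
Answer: 14937/44 ≈ 339.48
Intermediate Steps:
F(R) = 5/2 (F(R) = 3 - R/(2*R) = 3 - ½*1 = 3 - ½ = 5/2)
(9 + 14)/(-53 + 9) + 136*F(U) = (9 + 14)/(-53 + 9) + 136*(5/2) = 23/(-44) + 340 = 23*(-1/44) + 340 = -23/44 + 340 = 14937/44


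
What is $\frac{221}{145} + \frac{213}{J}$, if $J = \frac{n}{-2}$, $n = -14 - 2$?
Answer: $\frac{32653}{1160} \approx 28.149$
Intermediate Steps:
$n = -16$
$J = 8$ ($J = \frac{1}{-2} \left(-16\right) = \left(- \frac{1}{2}\right) \left(-16\right) = 8$)
$\frac{221}{145} + \frac{213}{J} = \frac{221}{145} + \frac{213}{8} = \frac{32653}{1160}$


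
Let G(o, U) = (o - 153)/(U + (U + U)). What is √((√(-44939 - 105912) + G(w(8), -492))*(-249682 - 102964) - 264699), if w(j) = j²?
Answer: √(-17305329938 - 21340725336*I*√150851)/246 ≈ 8266.8 - 8284.1*I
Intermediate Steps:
G(o, U) = (-153 + o)/(3*U) (G(o, U) = (-153 + o)/(U + 2*U) = (-153 + o)/((3*U)) = (-153 + o)*(1/(3*U)) = (-153 + o)/(3*U))
√((√(-44939 - 105912) + G(w(8), -492))*(-249682 - 102964) - 264699) = √((√(-44939 - 105912) + (⅓)*(-153 + 8²)/(-492))*(-249682 - 102964) - 264699) = √((√(-150851) + (⅓)*(-1/492)*(-153 + 64))*(-352646) - 264699) = √((I*√150851 + (⅓)*(-1/492)*(-89))*(-352646) - 264699) = √((I*√150851 + 89/1476)*(-352646) - 264699) = √((89/1476 + I*√150851)*(-352646) - 264699) = √((-15692747/738 - 352646*I*√150851) - 264699) = √(-211040609/738 - 352646*I*√150851)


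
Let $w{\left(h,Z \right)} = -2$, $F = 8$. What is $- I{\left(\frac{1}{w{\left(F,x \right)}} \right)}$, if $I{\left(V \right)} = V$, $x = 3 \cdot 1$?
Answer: $\frac{1}{2} \approx 0.5$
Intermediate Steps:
$x = 3$
$- I{\left(\frac{1}{w{\left(F,x \right)}} \right)} = - \frac{1}{-2} = \left(-1\right) \left(- \frac{1}{2}\right) = \frac{1}{2}$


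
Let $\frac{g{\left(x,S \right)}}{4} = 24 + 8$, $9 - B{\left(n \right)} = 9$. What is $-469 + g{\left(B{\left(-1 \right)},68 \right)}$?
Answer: $-341$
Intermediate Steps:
$B{\left(n \right)} = 0$ ($B{\left(n \right)} = 9 - 9 = 0$)
$g{\left(x,S \right)} = 128$ ($g{\left(x,S \right)} = 4 \left(24 + 8\right) = 4 \cdot 32 = 128$)
$-469 + g{\left(B{\left(-1 \right)},68 \right)} = -469 + 128 = -341$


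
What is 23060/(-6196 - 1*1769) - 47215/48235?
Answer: -59534663/15367671 ≈ -3.8740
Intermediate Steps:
23060/(-6196 - 1*1769) - 47215/48235 = 23060/(-6196 - 1769) - 47215*1/48235 = 23060/(-7965) - 9443/9647 = 23060*(-1/7965) - 9443/9647 = -4612/1593 - 9443/9647 = -59534663/15367671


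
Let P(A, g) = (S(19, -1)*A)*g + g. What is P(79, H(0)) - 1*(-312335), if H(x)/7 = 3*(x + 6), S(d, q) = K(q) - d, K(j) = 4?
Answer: 163151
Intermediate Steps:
S(d, q) = 4 - d
H(x) = 126 + 21*x (H(x) = 7*(3*(x + 6)) = 7*(3*(6 + x)) = 7*(18 + 3*x) = 126 + 21*x)
P(A, g) = g - 15*A*g (P(A, g) = ((4 - 1*19)*A)*g + g = ((4 - 19)*A)*g + g = (-15*A)*g + g = -15*A*g + g = g - 15*A*g)
P(79, H(0)) - 1*(-312335) = (126 + 21*0)*(1 - 15*79) - 1*(-312335) = (126 + 0)*(1 - 1185) + 312335 = 126*(-1184) + 312335 = -149184 + 312335 = 163151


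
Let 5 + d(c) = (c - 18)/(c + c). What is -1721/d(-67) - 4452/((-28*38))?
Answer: 8856347/22230 ≈ 398.40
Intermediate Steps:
d(c) = -5 + (-18 + c)/(2*c) (d(c) = -5 + (c - 18)/(c + c) = -5 + (-18 + c)/((2*c)) = -5 + (-18 + c)*(1/(2*c)) = -5 + (-18 + c)/(2*c))
-1721/d(-67) - 4452/((-28*38)) = -1721/(-9/2 - 9/(-67)) - 4452/((-28*38)) = -1721/(-9/2 - 9*(-1/67)) - 4452/(-1064) = -1721/(-9/2 + 9/67) - 4452*(-1/1064) = -1721/(-585/134) + 159/38 = -1721*(-134/585) + 159/38 = 230614/585 + 159/38 = 8856347/22230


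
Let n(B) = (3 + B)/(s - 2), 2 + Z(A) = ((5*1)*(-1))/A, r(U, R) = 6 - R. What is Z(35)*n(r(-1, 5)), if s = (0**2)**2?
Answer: 30/7 ≈ 4.2857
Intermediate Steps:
s = 0 (s = 0**2 = 0)
Z(A) = -2 - 5/A (Z(A) = -2 + ((5*1)*(-1))/A = -2 + (5*(-1))/A = -2 - 5/A)
n(B) = -3/2 - B/2 (n(B) = (3 + B)/(0 - 2) = (3 + B)/(-2) = (3 + B)*(-1/2) = -3/2 - B/2)
Z(35)*n(r(-1, 5)) = (-2 - 5/35)*(-3/2 - (6 - 1*5)/2) = (-2 - 5*1/35)*(-3/2 - (6 - 5)/2) = (-2 - 1/7)*(-3/2 - 1/2*1) = -15*(-3/2 - 1/2)/7 = -15/7*(-2) = 30/7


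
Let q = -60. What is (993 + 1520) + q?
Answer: 2453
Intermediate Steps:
(993 + 1520) + q = (993 + 1520) - 60 = 2513 - 60 = 2453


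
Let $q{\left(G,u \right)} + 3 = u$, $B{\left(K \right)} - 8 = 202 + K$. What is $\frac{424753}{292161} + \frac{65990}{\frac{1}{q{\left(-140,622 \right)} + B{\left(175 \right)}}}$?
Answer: $\frac{19356823632313}{292161} \approx 6.6254 \cdot 10^{7}$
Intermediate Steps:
$B{\left(K \right)} = 210 + K$ ($B{\left(K \right)} = 8 + \left(202 + K\right) = 210 + K$)
$q{\left(G,u \right)} = -3 + u$
$\frac{424753}{292161} + \frac{65990}{\frac{1}{q{\left(-140,622 \right)} + B{\left(175 \right)}}} = \frac{424753}{292161} + \frac{65990}{\frac{1}{\left(-3 + 622\right) + \left(210 + 175\right)}} = 424753 \cdot \frac{1}{292161} + \frac{65990}{\frac{1}{619 + 385}} = \frac{424753}{292161} + \frac{65990}{\frac{1}{1004}} = \frac{424753}{292161} + 65990 \frac{1}{\frac{1}{1004}} = \frac{424753}{292161} + 65990 \cdot 1004 = \frac{424753}{292161} + 66253960 = \frac{19356823632313}{292161}$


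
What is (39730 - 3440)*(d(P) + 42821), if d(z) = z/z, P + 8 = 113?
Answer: 1554010380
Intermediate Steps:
P = 105 (P = -8 + 113 = 105)
d(z) = 1
(39730 - 3440)*(d(P) + 42821) = (39730 - 3440)*(1 + 42821) = 36290*42822 = 1554010380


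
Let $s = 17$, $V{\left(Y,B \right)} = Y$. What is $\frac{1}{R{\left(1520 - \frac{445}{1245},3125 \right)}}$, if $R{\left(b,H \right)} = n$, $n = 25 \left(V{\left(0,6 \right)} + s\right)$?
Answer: $\frac{1}{425} \approx 0.0023529$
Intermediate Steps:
$n = 425$ ($n = 25 \left(0 + 17\right) = 25 \cdot 17 = 425$)
$R{\left(b,H \right)} = 425$
$\frac{1}{R{\left(1520 - \frac{445}{1245},3125 \right)}} = \frac{1}{425}$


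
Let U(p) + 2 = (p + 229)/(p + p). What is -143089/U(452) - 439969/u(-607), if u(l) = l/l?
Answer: -366492607/1127 ≈ -3.2519e+5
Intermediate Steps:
U(p) = -2 + (229 + p)/(2*p) (U(p) = -2 + (p + 229)/(p + p) = -2 + (229 + p)/((2*p)) = -2 + (229 + p)*(1/(2*p)) = -2 + (229 + p)/(2*p))
u(l) = 1
-143089/U(452) - 439969/u(-607) = -143089*904/(229 - 3*452) - 439969/1 = -143089*904/(229 - 1356) - 439969*1 = -143089/((½)*(1/452)*(-1127)) - 439969 = -143089/(-1127/904) - 439969 = -143089*(-904/1127) - 439969 = 129352456/1127 - 439969 = -366492607/1127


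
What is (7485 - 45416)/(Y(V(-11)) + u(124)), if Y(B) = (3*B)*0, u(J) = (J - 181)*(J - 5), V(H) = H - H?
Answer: 37931/6783 ≈ 5.5921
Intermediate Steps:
V(H) = 0
u(J) = (-181 + J)*(-5 + J)
Y(B) = 0
(7485 - 45416)/(Y(V(-11)) + u(124)) = (7485 - 45416)/(0 + (905 + 124² - 186*124)) = -37931/(0 + (905 + 15376 - 23064)) = -37931/(0 - 6783) = -37931/(-6783) = -37931*(-1/6783) = 37931/6783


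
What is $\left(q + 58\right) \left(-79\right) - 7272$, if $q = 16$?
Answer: $-13118$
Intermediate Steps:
$\left(q + 58\right) \left(-79\right) - 7272 = \left(16 + 58\right) \left(-79\right) - 7272 = 74 \left(-79\right) - 7272 = -5846 - 7272 = -13118$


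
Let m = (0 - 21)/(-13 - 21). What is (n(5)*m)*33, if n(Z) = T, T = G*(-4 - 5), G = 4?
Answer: -12474/17 ≈ -733.76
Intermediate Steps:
m = 21/34 (m = -21/(-34) = -21*(-1/34) = 21/34 ≈ 0.61765)
T = -36 (T = 4*(-4 - 5) = 4*(-9) = -36)
n(Z) = -36
(n(5)*m)*33 = -36*21/34*33 = -378/17*33 = -12474/17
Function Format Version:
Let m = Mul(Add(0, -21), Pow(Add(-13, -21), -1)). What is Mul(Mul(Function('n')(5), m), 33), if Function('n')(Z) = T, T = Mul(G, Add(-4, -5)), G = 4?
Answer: Rational(-12474, 17) ≈ -733.76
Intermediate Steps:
m = Rational(21, 34) (m = Mul(-21, Pow(-34, -1)) = Mul(-21, Rational(-1, 34)) = Rational(21, 34) ≈ 0.61765)
T = -36 (T = Mul(4, Add(-4, -5)) = Mul(4, -9) = -36)
Function('n')(Z) = -36
Mul(Mul(Function('n')(5), m), 33) = Mul(Mul(-36, Rational(21, 34)), 33) = Mul(Rational(-378, 17), 33) = Rational(-12474, 17)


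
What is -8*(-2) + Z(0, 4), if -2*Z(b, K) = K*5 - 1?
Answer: 13/2 ≈ 6.5000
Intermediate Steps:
Z(b, K) = 1/2 - 5*K/2 (Z(b, K) = -(K*5 - 1)/2 = -(5*K - 1)/2 = -(-1 + 5*K)/2 = 1/2 - 5*K/2)
-8*(-2) + Z(0, 4) = -8*(-2) + (1/2 - 5/2*4) = 16 + (1/2 - 10) = 16 - 19/2 = 13/2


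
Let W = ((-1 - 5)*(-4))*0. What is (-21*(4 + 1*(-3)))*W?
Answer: 0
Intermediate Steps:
W = 0 (W = -6*(-4)*0 = 24*0 = 0)
(-21*(4 + 1*(-3)))*W = -21*(4 + 1*(-3))*0 = -21*(4 - 3)*0 = -21*1*0 = -21*0 = 0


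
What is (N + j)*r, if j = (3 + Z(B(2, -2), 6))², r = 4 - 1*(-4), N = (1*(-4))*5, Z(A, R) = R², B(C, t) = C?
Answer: 12008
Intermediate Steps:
N = -20 (N = -4*5 = -20)
r = 8 (r = 4 + 4 = 8)
j = 1521 (j = (3 + 6²)² = (3 + 36)² = 39² = 1521)
(N + j)*r = (-20 + 1521)*8 = 1501*8 = 12008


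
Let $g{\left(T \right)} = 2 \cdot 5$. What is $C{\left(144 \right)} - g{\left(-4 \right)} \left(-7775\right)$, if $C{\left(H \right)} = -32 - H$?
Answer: $77574$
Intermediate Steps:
$g{\left(T \right)} = 10$
$C{\left(144 \right)} - g{\left(-4 \right)} \left(-7775\right) = \left(-32 - 144\right) - 10 \left(-7775\right) = \left(-32 - 144\right) - -77750 = -176 + 77750 = 77574$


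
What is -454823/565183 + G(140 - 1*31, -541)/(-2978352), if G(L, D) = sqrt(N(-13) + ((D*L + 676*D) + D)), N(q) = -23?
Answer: -454823/565183 - I*sqrt(425249)/2978352 ≈ -0.80474 - 0.00021895*I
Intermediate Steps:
G(L, D) = sqrt(-23 + 677*D + D*L) (G(L, D) = sqrt(-23 + ((D*L + 676*D) + D)) = sqrt(-23 + ((676*D + D*L) + D)) = sqrt(-23 + (677*D + D*L)) = sqrt(-23 + 677*D + D*L))
-454823/565183 + G(140 - 1*31, -541)/(-2978352) = -454823/565183 + sqrt(-23 + 677*(-541) - 541*(140 - 1*31))/(-2978352) = -454823*1/565183 + sqrt(-23 - 366257 - 541*(140 - 31))*(-1/2978352) = -454823/565183 + sqrt(-23 - 366257 - 541*109)*(-1/2978352) = -454823/565183 + sqrt(-23 - 366257 - 58969)*(-1/2978352) = -454823/565183 + sqrt(-425249)*(-1/2978352) = -454823/565183 + (I*sqrt(425249))*(-1/2978352) = -454823/565183 - I*sqrt(425249)/2978352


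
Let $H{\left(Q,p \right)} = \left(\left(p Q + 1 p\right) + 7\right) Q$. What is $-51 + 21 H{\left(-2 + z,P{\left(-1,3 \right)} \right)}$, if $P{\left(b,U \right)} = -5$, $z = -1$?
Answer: $-1122$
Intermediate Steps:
$H{\left(Q,p \right)} = Q \left(7 + p + Q p\right)$ ($H{\left(Q,p \right)} = \left(\left(Q p + p\right) + 7\right) Q = \left(\left(p + Q p\right) + 7\right) Q = \left(7 + p + Q p\right) Q = Q \left(7 + p + Q p\right)$)
$-51 + 21 H{\left(-2 + z,P{\left(-1,3 \right)} \right)} = -51 + 21 \left(-2 - 1\right) \left(7 - 5 + \left(-2 - 1\right) \left(-5\right)\right) = -51 + 21 \left(- 3 \left(7 - 5 - -15\right)\right) = -51 + 21 \left(- 3 \left(7 - 5 + 15\right)\right) = -51 + 21 \left(\left(-3\right) 17\right) = -51 + 21 \left(-51\right) = -51 - 1071 = -1122$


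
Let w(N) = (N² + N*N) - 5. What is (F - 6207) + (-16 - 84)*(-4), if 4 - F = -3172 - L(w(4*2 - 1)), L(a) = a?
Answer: -2538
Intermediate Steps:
w(N) = -5 + 2*N² (w(N) = (N² + N²) - 5 = 2*N² - 5 = -5 + 2*N²)
F = 3269 (F = 4 - (-3172 - (-5 + 2*(4*2 - 1)²)) = 4 - (-3172 - (-5 + 2*(8 - 1)²)) = 4 - (-3172 - (-5 + 2*7²)) = 4 - (-3172 - (-5 + 2*49)) = 4 - (-3172 - (-5 + 98)) = 4 - (-3172 - 1*93) = 4 - (-3172 - 93) = 4 - 1*(-3265) = 4 + 3265 = 3269)
(F - 6207) + (-16 - 84)*(-4) = (3269 - 6207) + (-16 - 84)*(-4) = -2938 - 100*(-4) = -2938 + 400 = -2538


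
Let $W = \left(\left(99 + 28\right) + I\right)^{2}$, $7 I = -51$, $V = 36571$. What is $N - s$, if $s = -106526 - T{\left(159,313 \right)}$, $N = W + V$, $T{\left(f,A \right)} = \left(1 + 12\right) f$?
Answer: $\frac{7815280}{49} \approx 1.595 \cdot 10^{5}$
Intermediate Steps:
$I = - \frac{51}{7}$ ($I = \frac{1}{7} \left(-51\right) = - \frac{51}{7} \approx -7.2857$)
$W = \frac{702244}{49}$ ($W = \left(\left(99 + 28\right) - \frac{51}{7}\right)^{2} = \left(127 - \frac{51}{7}\right)^{2} = \left(\frac{838}{7}\right)^{2} = \frac{702244}{49} \approx 14332.0$)
$T{\left(f,A \right)} = 13 f$
$N = \frac{2494223}{49}$ ($N = \frac{702244}{49} + 36571 = \frac{2494223}{49} \approx 50903.0$)
$s = -108593$ ($s = -106526 - 13 \cdot 159 = -106526 - 2067 = -108593$)
$N - s = \frac{2494223}{49} - -108593 = \frac{2494223}{49} + 108593 = \frac{7815280}{49}$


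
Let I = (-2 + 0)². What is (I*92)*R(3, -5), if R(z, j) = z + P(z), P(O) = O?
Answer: 2208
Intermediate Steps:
I = 4 (I = (-2)² = 4)
R(z, j) = 2*z (R(z, j) = z + z = 2*z)
(I*92)*R(3, -5) = (4*92)*(2*3) = 368*6 = 2208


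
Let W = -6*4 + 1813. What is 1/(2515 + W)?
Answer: 1/4304 ≈ 0.00023234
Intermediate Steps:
W = 1789 (W = -24 + 1813 = 1789)
1/(2515 + W) = 1/(2515 + 1789) = 1/4304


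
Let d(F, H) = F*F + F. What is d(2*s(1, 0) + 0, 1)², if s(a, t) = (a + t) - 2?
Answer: 4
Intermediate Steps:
s(a, t) = -2 + a + t
d(F, H) = F + F² (d(F, H) = F² + F = F + F²)
d(2*s(1, 0) + 0, 1)² = ((2*(-2 + 1 + 0) + 0)*(1 + (2*(-2 + 1 + 0) + 0)))² = ((2*(-1) + 0)*(1 + (2*(-1) + 0)))² = ((-2 + 0)*(1 + (-2 + 0)))² = (-2*(1 - 2))² = (-2*(-1))² = 2² = 4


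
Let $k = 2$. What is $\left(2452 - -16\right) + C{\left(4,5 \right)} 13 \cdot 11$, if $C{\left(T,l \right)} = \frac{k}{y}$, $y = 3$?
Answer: $\frac{7690}{3} \approx 2563.3$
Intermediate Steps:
$C{\left(T,l \right)} = \frac{2}{3}$
$\left(2452 - -16\right) + C{\left(4,5 \right)} 13 \cdot 11 = \left(2452 - -16\right) + \frac{2}{3} \cdot 13 \cdot 11 = \left(2452 + 16\right) + \frac{26}{3} \cdot 11 = 2468 + \frac{286}{3} = \frac{7690}{3}$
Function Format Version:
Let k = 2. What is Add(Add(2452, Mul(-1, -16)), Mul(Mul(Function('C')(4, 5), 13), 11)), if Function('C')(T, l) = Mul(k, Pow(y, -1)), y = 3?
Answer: Rational(7690, 3) ≈ 2563.3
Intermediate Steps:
Function('C')(T, l) = Rational(2, 3) (Function('C')(T, l) = Mul(2, Pow(3, -1)) = Mul(2, Rational(1, 3)) = Rational(2, 3))
Add(Add(2452, Mul(-1, -16)), Mul(Mul(Function('C')(4, 5), 13), 11)) = Add(Add(2452, Mul(-1, -16)), Mul(Mul(Rational(2, 3), 13), 11)) = Add(Add(2452, 16), Mul(Rational(26, 3), 11)) = Add(2468, Rational(286, 3)) = Rational(7690, 3)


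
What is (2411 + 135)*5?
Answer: 12730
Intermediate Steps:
(2411 + 135)*5 = 2546*5 = 12730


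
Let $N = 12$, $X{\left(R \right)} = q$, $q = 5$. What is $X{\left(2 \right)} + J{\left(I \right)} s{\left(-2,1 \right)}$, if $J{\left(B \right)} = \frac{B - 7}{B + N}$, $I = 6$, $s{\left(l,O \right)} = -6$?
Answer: $\frac{16}{3} \approx 5.3333$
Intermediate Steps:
$X{\left(R \right)} = 5$
$J{\left(B \right)} = \frac{-7 + B}{12 + B}$ ($J{\left(B \right)} = \frac{B - 7}{B + 12} = \frac{-7 + B}{12 + B}$)
$X{\left(2 \right)} + J{\left(I \right)} s{\left(-2,1 \right)} = 5 + \frac{-7 + 6}{12 + 6} \left(-6\right) = 5 + \frac{1}{18} \left(-1\right) \left(-6\right) = 5 - - \frac{1}{3} = 5 + \frac{1}{3} = \frac{16}{3}$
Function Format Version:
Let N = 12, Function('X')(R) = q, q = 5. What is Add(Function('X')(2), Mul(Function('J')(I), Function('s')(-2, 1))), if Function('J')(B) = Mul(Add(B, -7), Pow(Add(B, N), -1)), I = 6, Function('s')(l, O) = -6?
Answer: Rational(16, 3) ≈ 5.3333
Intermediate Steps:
Function('X')(R) = 5
Function('J')(B) = Mul(Pow(Add(12, B), -1), Add(-7, B)) (Function('J')(B) = Mul(Add(B, -7), Pow(Add(B, 12), -1)) = Mul(Add(-7, B), Pow(Add(12, B), -1)) = Mul(Pow(Add(12, B), -1), Add(-7, B)))
Add(Function('X')(2), Mul(Function('J')(I), Function('s')(-2, 1))) = Add(5, Mul(Mul(Pow(Add(12, 6), -1), Add(-7, 6)), -6)) = Add(5, Mul(Mul(Pow(18, -1), -1), -6)) = Add(5, Mul(Mul(Rational(1, 18), -1), -6)) = Add(5, Mul(Rational(-1, 18), -6)) = Add(5, Rational(1, 3)) = Rational(16, 3)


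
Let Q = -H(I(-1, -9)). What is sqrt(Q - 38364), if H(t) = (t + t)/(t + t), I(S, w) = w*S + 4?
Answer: I*sqrt(38365) ≈ 195.87*I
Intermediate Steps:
I(S, w) = 4 + S*w (I(S, w) = S*w + 4 = 4 + S*w)
H(t) = 1 (H(t) = (2*t)/((2*t)) = (2*t)*(1/(2*t)) = 1)
Q = -1 (Q = -1*1 = -1)
sqrt(Q - 38364) = sqrt(-1 - 38364) = sqrt(-38365) = I*sqrt(38365)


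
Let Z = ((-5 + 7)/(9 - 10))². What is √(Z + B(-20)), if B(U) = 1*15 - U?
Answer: √39 ≈ 6.2450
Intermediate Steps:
B(U) = 15 - U
Z = 4 (Z = (2/(-1))² = (2*(-1))² = (-2)² = 4)
√(Z + B(-20)) = √(4 + (15 - 1*(-20))) = √(4 + (15 + 20)) = √(4 + 35) = √39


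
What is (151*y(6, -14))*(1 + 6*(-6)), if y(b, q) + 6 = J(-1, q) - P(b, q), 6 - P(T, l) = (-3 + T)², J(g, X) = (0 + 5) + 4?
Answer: -31710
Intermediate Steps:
J(g, X) = 9 (J(g, X) = 5 + 4 = 9)
P(T, l) = 6 - (-3 + T)²
y(b, q) = -3 + (-3 + b)² (y(b, q) = -6 + (9 - (6 - (-3 + b)²)) = -6 + (9 + (-6 + (-3 + b)²)) = -6 + (3 + (-3 + b)²) = -3 + (-3 + b)²)
(151*y(6, -14))*(1 + 6*(-6)) = (151*(-3 + (-3 + 6)²))*(1 + 6*(-6)) = (151*(-3 + 3²))*(1 - 36) = (151*(-3 + 9))*(-35) = (151*6)*(-35) = 906*(-35) = -31710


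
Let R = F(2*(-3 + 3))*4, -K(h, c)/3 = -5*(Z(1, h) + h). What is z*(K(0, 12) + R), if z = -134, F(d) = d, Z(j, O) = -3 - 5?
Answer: 16080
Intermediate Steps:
Z(j, O) = -8
K(h, c) = -120 + 15*h (K(h, c) = -(-15)*(-8 + h) = -3*(40 - 5*h) = -120 + 15*h)
R = 0 (R = (2*(-3 + 3))*4 = (2*0)*4 = 0*4 = 0)
z*(K(0, 12) + R) = -134*((-120 + 15*0) + 0) = -134*((-120 + 0) + 0) = -134*(-120 + 0) = -134*(-120) = 16080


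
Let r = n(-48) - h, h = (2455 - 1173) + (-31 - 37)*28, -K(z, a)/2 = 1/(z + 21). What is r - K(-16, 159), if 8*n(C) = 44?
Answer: 6279/10 ≈ 627.90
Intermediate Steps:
K(z, a) = -2/(21 + z) (K(z, a) = -2/(z + 21) = -2/(21 + z))
n(C) = 11/2 (n(C) = (⅛)*44 = 11/2)
h = -622 (h = 1282 - 68*28 = 1282 - 1904 = -622)
r = 1255/2 (r = 11/2 - 1*(-622) = 11/2 + 622 = 1255/2 ≈ 627.50)
r - K(-16, 159) = 1255/2 - (-2)/(21 - 16) = 1255/2 - (-2)/5 = 1255/2 - 1*(-⅖) = 1255/2 + ⅖ = 6279/10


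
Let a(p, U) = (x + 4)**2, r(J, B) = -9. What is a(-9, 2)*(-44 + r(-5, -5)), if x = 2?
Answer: -1908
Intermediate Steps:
a(p, U) = 36 (a(p, U) = (2 + 4)**2 = 6**2 = 36)
a(-9, 2)*(-44 + r(-5, -5)) = 36*(-44 - 9) = 36*(-53) = -1908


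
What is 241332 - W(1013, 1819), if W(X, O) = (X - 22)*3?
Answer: 238359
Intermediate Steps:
W(X, O) = -66 + 3*X (W(X, O) = (-22 + X)*3 = -66 + 3*X)
241332 - W(1013, 1819) = 241332 - (-66 + 3*1013) = 241332 - (-66 + 3039) = 241332 - 1*2973 = 241332 - 2973 = 238359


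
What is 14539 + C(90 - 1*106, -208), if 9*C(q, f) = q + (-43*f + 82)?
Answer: 139861/9 ≈ 15540.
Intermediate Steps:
C(q, f) = 82/9 - 43*f/9 + q/9 (C(q, f) = (q + (-43*f + 82))/9 = (q + (82 - 43*f))/9 = (82 + q - 43*f)/9 = 82/9 - 43*f/9 + q/9)
14539 + C(90 - 1*106, -208) = 14539 + (82/9 - 43/9*(-208) + (90 - 1*106)/9) = 14539 + (82/9 + 8944/9 + (90 - 106)/9) = 14539 + (82/9 + 8944/9 + (⅑)*(-16)) = 14539 + (82/9 + 8944/9 - 16/9) = 14539 + 9010/9 = 139861/9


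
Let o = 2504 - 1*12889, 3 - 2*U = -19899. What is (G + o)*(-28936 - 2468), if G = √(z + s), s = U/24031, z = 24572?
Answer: 326130540 - 31404*√14190297882173/24031 ≈ 3.2121e+8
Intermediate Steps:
U = 9951 (U = 3/2 - ½*(-19899) = 3/2 + 19899/2 = 9951)
o = -10385 (o = 2504 - 12889 = -10385)
s = 9951/24031 ≈ 0.41409
G = √14190297882173/24031 (G = √(24572 + 9951/24031) = √(590499683/24031) = √14190297882173/24031 ≈ 156.76)
(G + o)*(-28936 - 2468) = (√14190297882173/24031 - 10385)*(-28936 - 2468) = (-10385 + √14190297882173/24031)*(-31404) = 326130540 - 31404*√14190297882173/24031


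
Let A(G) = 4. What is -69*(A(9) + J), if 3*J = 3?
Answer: -345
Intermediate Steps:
J = 1 (J = (1/3)*3 = 1)
-69*(A(9) + J) = -69*(4 + 1) = -69*5 = -345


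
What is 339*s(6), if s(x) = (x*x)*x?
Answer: 73224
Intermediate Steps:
s(x) = x³ (s(x) = x²*x = x³)
339*s(6) = 339*6³ = 339*216 = 73224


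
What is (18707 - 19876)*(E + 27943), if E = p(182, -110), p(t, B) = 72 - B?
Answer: -32878125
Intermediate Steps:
E = 182 (E = 72 - 1*(-110) = 72 + 110 = 182)
(18707 - 19876)*(E + 27943) = (18707 - 19876)*(182 + 27943) = -1169*28125 = -32878125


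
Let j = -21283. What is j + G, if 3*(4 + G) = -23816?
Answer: -87677/3 ≈ -29226.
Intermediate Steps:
G = -23828/3 (G = -4 + (1/3)*(-23816) = -4 - 23816/3 = -23828/3 ≈ -7942.7)
j + G = -21283 - 23828/3 = -87677/3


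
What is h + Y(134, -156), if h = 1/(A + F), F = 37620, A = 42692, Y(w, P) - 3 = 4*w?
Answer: 43288169/80312 ≈ 539.00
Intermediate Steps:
Y(w, P) = 3 + 4*w
h = 1/80312 (h = 1/(42692 + 37620) = 1/80312 ≈ 1.2451e-5)
h + Y(134, -156) = 1/80312 + (3 + 4*134) = 1/80312 + (3 + 536) = 1/80312 + 539 = 43288169/80312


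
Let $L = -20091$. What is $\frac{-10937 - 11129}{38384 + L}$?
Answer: $- \frac{2006}{1663} \approx -1.2063$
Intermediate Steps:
$\frac{-10937 - 11129}{38384 + L} = \frac{-10937 - 11129}{38384 - 20091} = - \frac{22066}{18293} = \left(-22066\right) \frac{1}{18293} = - \frac{2006}{1663}$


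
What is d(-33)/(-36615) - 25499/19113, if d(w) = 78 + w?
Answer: -62300398/46654833 ≈ -1.3353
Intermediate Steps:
d(-33)/(-36615) - 25499/19113 = (78 - 33)/(-36615) - 25499/19113 = 45*(-1/36615) - 25499*1/19113 = -3/2441 - 25499/19113 = -62300398/46654833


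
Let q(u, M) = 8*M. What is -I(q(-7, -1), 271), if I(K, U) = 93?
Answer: -93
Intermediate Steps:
-I(q(-7, -1), 271) = -1*93 = -93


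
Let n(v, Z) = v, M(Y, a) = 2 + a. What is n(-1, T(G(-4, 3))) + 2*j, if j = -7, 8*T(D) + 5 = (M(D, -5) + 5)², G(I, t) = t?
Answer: -15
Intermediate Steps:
T(D) = -⅛ (T(D) = -5/8 + ((2 - 5) + 5)²/8 = -5/8 + (-3 + 5)²/8 = -5/8 + (⅛)*2² = -5/8 + (⅛)*4 = -5/8 + ½ = -⅛)
n(-1, T(G(-4, 3))) + 2*j = -1 + 2*(-7) = -1 - 14 = -15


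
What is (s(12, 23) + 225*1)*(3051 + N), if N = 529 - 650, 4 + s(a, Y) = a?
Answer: 682690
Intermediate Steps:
s(a, Y) = -4 + a
N = -121
(s(12, 23) + 225*1)*(3051 + N) = ((-4 + 12) + 225*1)*(3051 - 121) = (8 + 225)*2930 = 233*2930 = 682690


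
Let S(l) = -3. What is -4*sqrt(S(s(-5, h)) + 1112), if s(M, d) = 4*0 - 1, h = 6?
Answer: -4*sqrt(1109) ≈ -133.21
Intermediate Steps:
s(M, d) = -1 (s(M, d) = 0 - 1 = -1)
-4*sqrt(S(s(-5, h)) + 1112) = -4*sqrt(-3 + 1112) = -4*sqrt(1109)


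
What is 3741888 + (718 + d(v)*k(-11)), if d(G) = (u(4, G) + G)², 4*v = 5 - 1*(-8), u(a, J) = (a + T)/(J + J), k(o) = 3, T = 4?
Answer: 10120169491/2704 ≈ 3.7427e+6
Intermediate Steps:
u(a, J) = (4 + a)/(2*J) (u(a, J) = (a + 4)/(J + J) = (4 + a)/((2*J)) = (4 + a)*(1/(2*J)) = (4 + a)/(2*J))
v = 13/4 (v = (5 - 1*(-8))/4 = (5 + 8)/4 = (¼)*13 = 13/4 ≈ 3.2500)
d(G) = (G + 4/G)² (d(G) = ((4 + 4)/(2*G) + G)² = ((½)*8/G + G)² = (4/G + G)² = (G + 4/G)²)
3741888 + (718 + d(v)*k(-11)) = 3741888 + (718 + ((4 + (13/4)²)²/(13/4)²)*3) = 3741888 + (718 + (16*(4 + 169/16)²/169)*3) = 3741888 + (718 + (16*(233/16)²/169)*3) = 3741888 + (718 + ((16/169)*(54289/256))*3) = 3741888 + (718 + (54289/2704)*3) = 3741888 + (718 + 162867/2704) = 3741888 + 2104339/2704 = 10120169491/2704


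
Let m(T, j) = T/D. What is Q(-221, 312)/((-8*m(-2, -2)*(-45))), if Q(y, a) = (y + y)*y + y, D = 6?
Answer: -32487/40 ≈ -812.17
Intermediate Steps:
Q(y, a) = y + 2*y² (Q(y, a) = (2*y)*y + y = 2*y² + y = y + 2*y²)
m(T, j) = T/6
Q(-221, 312)/((-8*m(-2, -2)*(-45))) = (-221*(1 + 2*(-221)))/((-4*(-2)/3*(-45))) = (-221*(1 - 442))/((-8*(-⅓)*(-45))) = (-221*(-441))/(((8/3)*(-45))) = 97461/(-120) = 97461*(-1/120) = -32487/40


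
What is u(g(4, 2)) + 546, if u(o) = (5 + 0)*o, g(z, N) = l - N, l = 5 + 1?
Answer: 566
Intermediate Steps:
l = 6
g(z, N) = 6 - N
u(o) = 5*o
u(g(4, 2)) + 546 = 5*(6 - 1*2) + 546 = 5*(6 - 2) + 546 = 5*4 + 546 = 20 + 546 = 566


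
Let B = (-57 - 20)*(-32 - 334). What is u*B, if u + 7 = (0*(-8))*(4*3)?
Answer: -197274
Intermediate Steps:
u = -7 (u = -7 + (0*(-8))*(4*3) = -7 + 0*12 = -7 + 0 = -7)
B = 28182 (B = -77*(-366) = 28182)
u*B = -7*28182 = -197274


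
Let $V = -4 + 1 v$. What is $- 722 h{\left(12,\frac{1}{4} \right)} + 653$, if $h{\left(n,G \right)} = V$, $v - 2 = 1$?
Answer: $1375$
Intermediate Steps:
$v = 3$ ($v = 2 + 1 = 3$)
$V = -1$ ($V = -4 + 1 \cdot 3 = -4 + 3 = -1$)
$h{\left(n,G \right)} = -1$
$- 722 h{\left(12,\frac{1}{4} \right)} + 653 = \left(-722\right) \left(-1\right) + 653 = 722 + 653 = 1375$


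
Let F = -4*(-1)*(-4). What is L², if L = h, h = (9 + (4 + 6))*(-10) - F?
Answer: 30276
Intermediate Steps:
F = -16 (F = 4*(-4) = -16)
h = -174 (h = (9 + (4 + 6))*(-10) - 1*(-16) = (9 + 10)*(-10) + 16 = 19*(-10) + 16 = -190 + 16 = -174)
L = -174
L² = (-174)² = 30276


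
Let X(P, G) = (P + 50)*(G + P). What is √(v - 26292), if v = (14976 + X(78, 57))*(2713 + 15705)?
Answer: 2*√148516179 ≈ 24373.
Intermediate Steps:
X(P, G) = (50 + P)*(G + P)
v = 594091008 (v = (14976 + (78² + 50*57 + 50*78 + 57*78))*(2713 + 15705) = (14976 + (6084 + 2850 + 3900 + 4446))*18418 = (14976 + 17280)*18418 = 32256*18418 = 594091008)
√(v - 26292) = √(594091008 - 26292) = √594064716 = 2*√148516179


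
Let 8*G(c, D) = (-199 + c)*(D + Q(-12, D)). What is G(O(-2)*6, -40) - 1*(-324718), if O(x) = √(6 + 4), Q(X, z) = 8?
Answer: 325514 - 24*√10 ≈ 3.2544e+5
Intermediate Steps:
O(x) = √10
G(c, D) = (-199 + c)*(8 + D)/8 (G(c, D) = ((-199 + c)*(D + 8))/8 = ((-199 + c)*(8 + D))/8 = (-199 + c)*(8 + D)/8)
G(O(-2)*6, -40) - 1*(-324718) = (-199 + √10*6 - 199/8*(-40) + (⅛)*(-40)*(√10*6)) - 1*(-324718) = (-199 + 6*√10 + 995 + (⅛)*(-40)*(6*√10)) + 324718 = (-199 + 6*√10 + 995 - 30*√10) + 324718 = (796 - 24*√10) + 324718 = 325514 - 24*√10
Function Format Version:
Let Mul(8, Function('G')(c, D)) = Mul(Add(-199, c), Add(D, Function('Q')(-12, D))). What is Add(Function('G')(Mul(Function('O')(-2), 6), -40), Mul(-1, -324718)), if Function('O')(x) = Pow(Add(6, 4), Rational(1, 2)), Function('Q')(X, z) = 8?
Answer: Add(325514, Mul(-24, Pow(10, Rational(1, 2)))) ≈ 3.2544e+5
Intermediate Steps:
Function('O')(x) = Pow(10, Rational(1, 2))
Function('G')(c, D) = Mul(Rational(1, 8), Add(-199, c), Add(8, D)) (Function('G')(c, D) = Mul(Rational(1, 8), Mul(Add(-199, c), Add(D, 8))) = Mul(Rational(1, 8), Mul(Add(-199, c), Add(8, D))) = Mul(Rational(1, 8), Add(-199, c), Add(8, D)))
Add(Function('G')(Mul(Function('O')(-2), 6), -40), Mul(-1, -324718)) = Add(Add(-199, Mul(Pow(10, Rational(1, 2)), 6), Mul(Rational(-199, 8), -40), Mul(Rational(1, 8), -40, Mul(Pow(10, Rational(1, 2)), 6))), Mul(-1, -324718)) = Add(Add(-199, Mul(6, Pow(10, Rational(1, 2))), 995, Mul(Rational(1, 8), -40, Mul(6, Pow(10, Rational(1, 2))))), 324718) = Add(Add(-199, Mul(6, Pow(10, Rational(1, 2))), 995, Mul(-30, Pow(10, Rational(1, 2)))), 324718) = Add(Add(796, Mul(-24, Pow(10, Rational(1, 2)))), 324718) = Add(325514, Mul(-24, Pow(10, Rational(1, 2))))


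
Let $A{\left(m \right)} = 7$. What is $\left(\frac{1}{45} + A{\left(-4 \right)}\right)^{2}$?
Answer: $\frac{99856}{2025} \approx 49.312$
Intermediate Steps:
$\left(\frac{1}{45} + A{\left(-4 \right)}\right)^{2} = \left(\frac{1}{45} + 7\right)^{2} = \left(\frac{316}{45}\right)^{2} = \frac{99856}{2025}$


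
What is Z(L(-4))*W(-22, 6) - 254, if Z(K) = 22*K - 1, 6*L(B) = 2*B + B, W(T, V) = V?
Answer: -524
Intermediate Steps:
L(B) = B/2 (L(B) = (2*B + B)/6 = (3*B)/6 = B/2)
Z(K) = -1 + 22*K
Z(L(-4))*W(-22, 6) - 254 = (-1 + 22*((½)*(-4)))*6 - 254 = (-1 + 22*(-2))*6 - 254 = (-1 - 44)*6 - 254 = -45*6 - 254 = -270 - 254 = -524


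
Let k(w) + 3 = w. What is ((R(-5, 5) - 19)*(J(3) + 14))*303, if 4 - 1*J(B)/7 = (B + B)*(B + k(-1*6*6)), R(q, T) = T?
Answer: -6592068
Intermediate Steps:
k(w) = -3 + w
J(B) = 28 - 14*B*(-39 + B) (J(B) = 28 - 7*(B + B)*(B + (-3 - 1*6*6)) = 28 - 7*2*B*(B + (-3 - 6*6)) = 28 - 7*2*B*(B + (-3 - 36)) = 28 - 7*2*B*(B - 39) = 28 - 7*2*B*(-39 + B) = 28 - 14*B*(-39 + B))
((R(-5, 5) - 19)*(J(3) + 14))*303 = ((5 - 19)*((28 - 14*3² + 546*3) + 14))*303 = -14*((28 - 14*9 + 1638) + 14)*303 = -14*((28 - 126 + 1638) + 14)*303 = -14*(1540 + 14)*303 = -14*1554*303 = -21756*303 = -6592068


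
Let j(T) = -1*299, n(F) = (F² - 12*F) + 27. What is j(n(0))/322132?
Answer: -299/322132 ≈ -0.00092819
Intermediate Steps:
n(F) = 27 + F² - 12*F
j(T) = -299
j(n(0))/322132 = -299/322132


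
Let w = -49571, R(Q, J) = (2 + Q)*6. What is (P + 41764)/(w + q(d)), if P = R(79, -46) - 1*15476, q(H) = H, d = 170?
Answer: -2434/4491 ≈ -0.54197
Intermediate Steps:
R(Q, J) = 12 + 6*Q
P = -14990 (P = (12 + 6*79) - 1*15476 = (12 + 474) - 15476 = 486 - 15476 = -14990)
(P + 41764)/(w + q(d)) = (-14990 + 41764)/(-49571 + 170) = 26774/(-49401) = 26774*(-1/49401) = -2434/4491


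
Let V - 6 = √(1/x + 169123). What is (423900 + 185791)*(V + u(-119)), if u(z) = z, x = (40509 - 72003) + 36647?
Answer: -68895083 + 1219382*√1122698048865/5153 ≈ 1.8184e+8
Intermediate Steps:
x = 5153 (x = -31494 + 36647 = 5153)
V = 6 + 2*√1122698048865/5153 (V = 6 + √(1/5153 + 169123) = 6 + √(871490820/5153) = 6 + 2*√1122698048865/5153 ≈ 417.25)
(423900 + 185791)*(V + u(-119)) = (423900 + 185791)*((6 + 2*√1122698048865/5153) - 119) = 609691*(-113 + 2*√1122698048865/5153) = -68895083 + 1219382*√1122698048865/5153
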